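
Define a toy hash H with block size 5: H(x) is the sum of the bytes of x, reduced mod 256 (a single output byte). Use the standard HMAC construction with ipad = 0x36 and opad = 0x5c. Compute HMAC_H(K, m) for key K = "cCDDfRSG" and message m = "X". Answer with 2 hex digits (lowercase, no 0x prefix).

Key "cCDDfRSG" = 63 43 44 44 66 52 53 47 is 8 bytes > B = 5, so hash it first: H(key) = 80, then zero-pad to 5 bytes: K' = 80 00 00 00 00.
K' ⊕ ipad = b6 36 36 36 36.  K' ⊕ opad = dc 5c 5c 5c 5c.
Inner input = (K'⊕ipad) ∥ m = b6 36 36 36 36 ∥ 58.
Inner hash: sum = 182+54+54+54+54+88 = 486; mod 256 = 230 → e6.
Outer input = (K'⊕opad) ∥ inner = dc 5c 5c 5c 5c ∥ e6.
Outer hash (tag): sum = 220+92+92+92+92+230 = 818; mod 256 = 50 → 32.

32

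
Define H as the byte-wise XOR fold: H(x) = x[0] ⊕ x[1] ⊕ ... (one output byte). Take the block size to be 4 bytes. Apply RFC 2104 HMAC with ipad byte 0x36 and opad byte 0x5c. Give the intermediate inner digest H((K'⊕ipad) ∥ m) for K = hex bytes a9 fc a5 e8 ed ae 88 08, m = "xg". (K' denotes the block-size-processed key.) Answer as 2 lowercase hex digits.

Key hex bytes a9 fc a5 e8 ed ae 88 08 is 8 bytes > B = 4, so hash it first: H(key) = db, then zero-pad to 4 bytes: K' = db 00 00 00.
K' ⊕ ipad = ed 36 36 36.
Inner input = ed 36 36 36 ∥ 78 67.
Inner hash: XOR ed⊕36⊕36⊕36⊕78⊕67 = c4.

c4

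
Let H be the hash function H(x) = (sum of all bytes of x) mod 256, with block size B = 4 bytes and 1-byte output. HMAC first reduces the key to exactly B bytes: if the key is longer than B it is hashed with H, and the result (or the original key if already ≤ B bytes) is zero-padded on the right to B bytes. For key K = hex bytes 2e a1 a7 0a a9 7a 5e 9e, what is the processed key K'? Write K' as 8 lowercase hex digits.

9f000000

|K| = 8 > B = 4, so first hash the key.
H(K): sum = 46+161+167+10+169+122+94+158 = 927; mod 256 = 159 → 9f.
Zero-pad H(K) = 9f to 4 bytes: K' = 9f 00 00 00.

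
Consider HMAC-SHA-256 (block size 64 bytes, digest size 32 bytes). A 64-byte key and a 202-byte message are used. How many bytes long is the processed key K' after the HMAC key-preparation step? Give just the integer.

Key is 64 ≤ 64 bytes, zero-padded: |K'| = 64.

64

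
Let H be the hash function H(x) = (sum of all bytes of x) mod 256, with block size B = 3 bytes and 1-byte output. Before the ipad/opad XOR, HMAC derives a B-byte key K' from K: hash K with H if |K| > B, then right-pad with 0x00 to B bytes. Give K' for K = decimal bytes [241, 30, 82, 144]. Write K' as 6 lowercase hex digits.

|K| = 4 > B = 3, so first hash the key.
H(K): sum = 241+30+82+144 = 497; mod 256 = 241 → f1.
Zero-pad H(K) = f1 to 3 bytes: K' = f1 00 00.

f10000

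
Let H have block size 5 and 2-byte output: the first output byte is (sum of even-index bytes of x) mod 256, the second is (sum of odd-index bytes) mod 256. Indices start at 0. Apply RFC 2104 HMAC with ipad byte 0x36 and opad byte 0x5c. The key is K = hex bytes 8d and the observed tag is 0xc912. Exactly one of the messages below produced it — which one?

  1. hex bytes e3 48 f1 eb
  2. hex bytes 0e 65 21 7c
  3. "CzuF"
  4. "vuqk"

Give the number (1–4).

1

Key hex bytes 8d is 1 byte ≤ B = 5; zero-pad to 5 bytes: K' = 8d 00 00 00 00.
K' ⊕ ipad = bb 36 36 36 36; K' ⊕ opad = d1 5c 5c 5c 5c.
m1: inner = H(bb 36 36 36 36 e3 48 f1 eb) = 5a 40; tag = H(d1 5c 5c 5c 5c 5a 40) = c912 ← matches
m2: inner = H(bb 36 36 36 36 0e 65 21 7c) = 08 9b; tag = H(d1 5c 5c 5c 5c 08 9b) = 24c0
m3: inner = H(bb 36 36 36 36 43 7a 75 46) = e7 24; tag = H(d1 5c 5c 5c 5c e7 24) = ad9f
m4: inner = H(bb 36 36 36 36 76 75 71 6b) = 07 53; tag = H(d1 5c 5c 5c 5c 07 53) = dcbf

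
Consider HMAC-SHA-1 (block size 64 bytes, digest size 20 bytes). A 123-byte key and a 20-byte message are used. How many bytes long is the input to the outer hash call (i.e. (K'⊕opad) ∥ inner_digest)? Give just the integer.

84

Key is 123 > 64 bytes, so it is hashed to 20 bytes then zero-padded to 64: |K'| = 64.
Outer input = (K'⊕opad) ∥ H(inner) → 64 + 20 = 84 bytes.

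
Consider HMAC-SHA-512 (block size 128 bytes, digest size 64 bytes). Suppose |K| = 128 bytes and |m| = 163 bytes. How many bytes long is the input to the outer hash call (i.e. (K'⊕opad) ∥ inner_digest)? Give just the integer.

Key is 128 ≤ 128 bytes, zero-padded: |K'| = 128.
Outer input = (K'⊕opad) ∥ H(inner) → 128 + 64 = 192 bytes.

192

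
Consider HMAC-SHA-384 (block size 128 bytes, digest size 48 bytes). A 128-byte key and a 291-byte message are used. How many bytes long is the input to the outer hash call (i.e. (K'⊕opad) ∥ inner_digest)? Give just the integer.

Key is 128 ≤ 128 bytes, zero-padded: |K'| = 128.
Outer input = (K'⊕opad) ∥ H(inner) → 128 + 48 = 176 bytes.

176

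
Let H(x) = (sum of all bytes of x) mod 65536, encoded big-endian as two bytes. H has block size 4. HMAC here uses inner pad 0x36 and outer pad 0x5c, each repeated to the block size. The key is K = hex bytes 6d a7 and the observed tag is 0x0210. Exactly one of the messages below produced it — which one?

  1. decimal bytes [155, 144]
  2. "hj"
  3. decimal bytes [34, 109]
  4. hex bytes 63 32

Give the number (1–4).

2

Key hex bytes 6d a7 is 2 bytes ≤ B = 4; zero-pad to 4 bytes: K' = 6d a7 00 00.
K' ⊕ ipad = 5b 91 36 36; K' ⊕ opad = 31 fb 5c 5c.
m1: inner = H(5b 91 36 36 9b 90) = 02 83; tag = H(31 fb 5c 5c 02 83) = 0269
m2: inner = H(5b 91 36 36 68 6a) = 02 2a; tag = H(31 fb 5c 5c 02 2a) = 0210 ← matches
m3: inner = H(5b 91 36 36 22 6d) = 01 e7; tag = H(31 fb 5c 5c 01 e7) = 02cc
m4: inner = H(5b 91 36 36 63 32) = 01 ed; tag = H(31 fb 5c 5c 01 ed) = 02d2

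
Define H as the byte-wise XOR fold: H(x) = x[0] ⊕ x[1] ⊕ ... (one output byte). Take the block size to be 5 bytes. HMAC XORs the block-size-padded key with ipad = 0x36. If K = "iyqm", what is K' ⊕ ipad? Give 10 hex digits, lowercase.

5f4f475b36

Key "iyqm" = 69 79 71 6d is 4 bytes ≤ B = 5; zero-pad to 5 bytes: K' = 69 79 71 6d 00.
XOR each byte with 0x36: 69⊕36=5f, 79⊕36=4f, 71⊕36=47, 6d⊕36=5b, 00⊕36=36.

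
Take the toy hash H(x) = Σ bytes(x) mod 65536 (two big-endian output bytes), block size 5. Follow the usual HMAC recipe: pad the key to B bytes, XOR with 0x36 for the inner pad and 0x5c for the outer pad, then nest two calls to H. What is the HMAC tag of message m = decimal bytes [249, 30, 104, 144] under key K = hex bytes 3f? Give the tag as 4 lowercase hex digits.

Key hex bytes 3f is 1 byte ≤ B = 5; zero-pad to 5 bytes: K' = 3f 00 00 00 00.
K' ⊕ ipad = 09 36 36 36 36.  K' ⊕ opad = 63 5c 5c 5c 5c.
Inner input = (K'⊕ipad) ∥ m = 09 36 36 36 36 ∥ f9 1e 68 90.
Inner hash: sum = 9+54+54+54+54+249+30+104+144 = 752 → 02 f0.
Outer input = (K'⊕opad) ∥ inner = 63 5c 5c 5c 5c ∥ 02 f0.
Outer hash (tag): sum = 99+92+92+92+92+2+240 = 709 → 02 c5.

02c5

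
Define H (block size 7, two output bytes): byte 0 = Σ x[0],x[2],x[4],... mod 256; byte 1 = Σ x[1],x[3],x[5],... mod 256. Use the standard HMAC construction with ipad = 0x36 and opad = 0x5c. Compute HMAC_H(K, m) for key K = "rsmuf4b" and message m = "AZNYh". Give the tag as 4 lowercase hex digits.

58b6

Key "rsmuf4b" = 72 73 6d 75 66 34 62 is exactly B = 7 bytes: K' = 72 73 6d 75 66 34 62.
K' ⊕ ipad = 44 45 5b 43 50 02 54.  K' ⊕ opad = 2e 2f 31 29 3a 68 3e.
Inner input = (K'⊕ipad) ∥ m = 44 45 5b 43 50 02 54 ∥ 41 5a 4e 59 68.
Inner hash: even-index sum = 502 mod 256 = 246; odd-index sum = 385 mod 256 = 129 → f6 81.
Outer input = (K'⊕opad) ∥ inner = 2e 2f 31 29 3a 68 3e ∥ f6 81.
Outer hash (tag): even-index sum = 344 mod 256 = 88; odd-index sum = 438 mod 256 = 182 → 58 b6.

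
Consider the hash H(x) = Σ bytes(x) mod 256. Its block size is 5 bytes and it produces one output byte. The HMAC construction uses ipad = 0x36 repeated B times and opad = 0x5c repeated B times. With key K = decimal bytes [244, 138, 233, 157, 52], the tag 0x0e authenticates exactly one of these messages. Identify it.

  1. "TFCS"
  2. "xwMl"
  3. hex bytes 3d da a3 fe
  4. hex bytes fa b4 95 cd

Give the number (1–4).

2

Key decimal bytes [244, 138, 233, 157, 52] = f4 8a e9 9d 34 is exactly B = 5 bytes: K' = f4 8a e9 9d 34.
K' ⊕ ipad = c2 bc df ab 02; K' ⊕ opad = a8 d6 b5 c1 68.
m1: inner = H(c2 bc df ab 02 54 46 43 53) = 3a; tag = H(a8 d6 b5 c1 68 3a) = 96
m2: inner = H(c2 bc df ab 02 78 77 4d 6c) = b2; tag = H(a8 d6 b5 c1 68 b2) = 0e ← matches
m3: inner = H(c2 bc df ab 02 3d da a3 fe) = c2; tag = H(a8 d6 b5 c1 68 c2) = 1e
m4: inner = H(c2 bc df ab 02 fa b4 95 cd) = 1a; tag = H(a8 d6 b5 c1 68 1a) = 76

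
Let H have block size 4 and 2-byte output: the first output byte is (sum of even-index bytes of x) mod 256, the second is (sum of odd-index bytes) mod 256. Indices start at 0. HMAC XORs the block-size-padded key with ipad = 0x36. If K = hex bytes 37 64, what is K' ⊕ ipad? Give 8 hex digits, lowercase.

Key hex bytes 37 64 is 2 bytes ≤ B = 4; zero-pad to 4 bytes: K' = 37 64 00 00.
XOR each byte with 0x36: 37⊕36=01, 64⊕36=52, 00⊕36=36, 00⊕36=36.

01523636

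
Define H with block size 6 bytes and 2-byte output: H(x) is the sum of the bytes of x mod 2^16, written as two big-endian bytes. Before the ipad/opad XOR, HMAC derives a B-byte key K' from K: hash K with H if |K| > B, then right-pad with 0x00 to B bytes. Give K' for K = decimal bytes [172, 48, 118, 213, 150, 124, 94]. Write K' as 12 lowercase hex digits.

|K| = 7 > B = 6, so first hash the key.
H(K): sum = 172+48+118+213+150+124+94 = 919 → 03 97.
Zero-pad H(K) = 03 97 to 6 bytes: K' = 03 97 00 00 00 00.

039700000000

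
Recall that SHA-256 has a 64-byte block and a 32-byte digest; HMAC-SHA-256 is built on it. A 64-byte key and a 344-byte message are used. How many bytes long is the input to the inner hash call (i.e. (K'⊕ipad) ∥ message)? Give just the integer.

Key is 64 ≤ 64 bytes, zero-padded: |K'| = 64.
Inner input = (K'⊕ipad) ∥ m → 64 + 344 = 408 bytes.

408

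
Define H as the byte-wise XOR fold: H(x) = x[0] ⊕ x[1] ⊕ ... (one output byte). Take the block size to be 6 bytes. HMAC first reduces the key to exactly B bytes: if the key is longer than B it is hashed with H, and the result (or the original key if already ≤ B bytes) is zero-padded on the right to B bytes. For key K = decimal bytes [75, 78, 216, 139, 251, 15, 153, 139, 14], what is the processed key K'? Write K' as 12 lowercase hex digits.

|K| = 9 > B = 6, so first hash the key.
H(K): XOR 4b⊕4e⊕d8⊕8b⊕fb⊕0f⊕99⊕8b⊕0e = be.
Zero-pad H(K) = be to 6 bytes: K' = be 00 00 00 00 00.

be0000000000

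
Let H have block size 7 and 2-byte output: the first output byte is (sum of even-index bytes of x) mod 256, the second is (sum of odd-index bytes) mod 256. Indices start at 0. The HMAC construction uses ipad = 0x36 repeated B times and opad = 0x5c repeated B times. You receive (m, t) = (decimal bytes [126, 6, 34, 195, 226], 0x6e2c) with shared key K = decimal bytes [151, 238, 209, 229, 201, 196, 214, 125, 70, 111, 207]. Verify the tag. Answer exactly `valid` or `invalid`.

Key decimal bytes [151, 238, 209, 229, 201, 196, 214, 125, 70, 111, 207] = 97 ee d1 e5 c9 c4 d6 7d 46 6f cf is 11 bytes > B = 7, so hash it first: H(key) = 1c 83, then zero-pad to 7 bytes: K' = 1c 83 00 00 00 00 00.
K' ⊕ ipad = 2a b5 36 36 36 36 36; K' ⊕ opad = 40 df 5c 5c 5c 5c 5c.
Inner hash: even-index sum = 405 mod 256 = 149; odd-index sum = 675 mod 256 = 163 → 95 a3.
Outer hash (recomputed tag): even-index sum = 503 mod 256 = 247; odd-index sum = 556 mod 256 = 44 → f7 2c.
Recomputed tag = f72c; claimed = 6e2c → mismatch.

invalid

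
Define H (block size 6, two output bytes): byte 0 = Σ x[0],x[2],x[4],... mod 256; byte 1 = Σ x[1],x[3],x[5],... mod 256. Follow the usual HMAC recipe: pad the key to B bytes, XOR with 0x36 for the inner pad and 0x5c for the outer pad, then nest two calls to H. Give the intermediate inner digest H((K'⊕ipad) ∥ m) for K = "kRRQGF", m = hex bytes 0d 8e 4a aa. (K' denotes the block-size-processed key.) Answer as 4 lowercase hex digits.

8973

Key "kRRQGF" = 6b 52 52 51 47 46 is exactly B = 6 bytes: K' = 6b 52 52 51 47 46.
K' ⊕ ipad = 5d 64 64 67 71 70.
Inner input = 5d 64 64 67 71 70 ∥ 0d 8e 4a aa.
Inner hash: even-index sum = 393 mod 256 = 137; odd-index sum = 627 mod 256 = 115 → 89 73.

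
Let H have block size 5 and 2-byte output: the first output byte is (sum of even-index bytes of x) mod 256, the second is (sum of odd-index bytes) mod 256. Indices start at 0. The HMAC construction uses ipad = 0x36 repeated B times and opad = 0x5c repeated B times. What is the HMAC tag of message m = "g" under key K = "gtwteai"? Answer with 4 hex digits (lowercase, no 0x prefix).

Key "gtwteai" = 67 74 77 74 65 61 69 is 7 bytes > B = 5, so hash it first: H(key) = ac 49, then zero-pad to 5 bytes: K' = ac 49 00 00 00.
K' ⊕ ipad = 9a 7f 36 36 36.  K' ⊕ opad = f0 15 5c 5c 5c.
Inner input = (K'⊕ipad) ∥ m = 9a 7f 36 36 36 ∥ 67.
Inner hash: even-index sum = 262 mod 256 = 6; odd-index sum = 284 mod 256 = 28 → 06 1c.
Outer input = (K'⊕opad) ∥ inner = f0 15 5c 5c 5c ∥ 06 1c.
Outer hash (tag): even-index sum = 452 mod 256 = 196; odd-index sum = 119 mod 256 = 119 → c4 77.

c477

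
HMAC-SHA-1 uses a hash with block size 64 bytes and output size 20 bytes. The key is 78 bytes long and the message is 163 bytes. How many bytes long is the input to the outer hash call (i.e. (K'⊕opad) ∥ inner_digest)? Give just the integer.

Key is 78 > 64 bytes, so it is hashed to 20 bytes then zero-padded to 64: |K'| = 64.
Outer input = (K'⊕opad) ∥ H(inner) → 64 + 20 = 84 bytes.

84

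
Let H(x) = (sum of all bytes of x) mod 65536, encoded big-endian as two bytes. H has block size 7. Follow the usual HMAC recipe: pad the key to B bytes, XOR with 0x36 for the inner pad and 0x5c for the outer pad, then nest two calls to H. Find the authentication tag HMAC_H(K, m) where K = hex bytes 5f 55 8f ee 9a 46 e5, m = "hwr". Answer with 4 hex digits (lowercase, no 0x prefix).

Key hex bytes 5f 55 8f ee 9a 46 e5 is exactly B = 7 bytes: K' = 5f 55 8f ee 9a 46 e5.
K' ⊕ ipad = 69 63 b9 d8 ac 70 d3.  K' ⊕ opad = 03 09 d3 b2 c6 1a b9.
Inner input = (K'⊕ipad) ∥ m = 69 63 b9 d8 ac 70 d3 ∥ 68 77 72.
Inner hash: sum = 105+99+185+216+172+112+211+104+119+114 = 1437 → 05 9d.
Outer input = (K'⊕opad) ∥ inner = 03 09 d3 b2 c6 1a b9 ∥ 05 9d.
Outer hash (tag): sum = 3+9+211+178+198+26+185+5+157 = 972 → 03 cc.

03cc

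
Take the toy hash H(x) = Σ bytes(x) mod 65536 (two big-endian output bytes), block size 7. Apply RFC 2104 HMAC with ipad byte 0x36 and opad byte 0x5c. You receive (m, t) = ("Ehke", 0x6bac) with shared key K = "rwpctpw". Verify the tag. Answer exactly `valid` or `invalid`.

invalid

Key "rwpctpw" = 72 77 70 63 74 70 77 is exactly B = 7 bytes: K' = 72 77 70 63 74 70 77.
K' ⊕ ipad = 44 41 46 55 42 46 41; K' ⊕ opad = 2e 2b 2c 3f 28 2c 2b.
Inner hash: sum = 68+65+70+85+66+70+65+69+104+107+101 = 870 → 03 66.
Outer hash (recomputed tag): sum = 46+43+44+63+40+44+43+3+102 = 428 → 01 ac.
Recomputed tag = 01ac; claimed = 6bac → mismatch.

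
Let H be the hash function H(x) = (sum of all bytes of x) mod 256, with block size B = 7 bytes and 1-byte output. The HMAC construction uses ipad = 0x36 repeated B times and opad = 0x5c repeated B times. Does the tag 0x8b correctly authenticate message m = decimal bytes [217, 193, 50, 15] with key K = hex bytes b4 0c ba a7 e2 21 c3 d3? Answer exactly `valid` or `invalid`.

invalid

Key hex bytes b4 0c ba a7 e2 21 c3 d3 is 8 bytes > B = 7, so hash it first: H(key) = ba, then zero-pad to 7 bytes: K' = ba 00 00 00 00 00 00.
K' ⊕ ipad = 8c 36 36 36 36 36 36; K' ⊕ opad = e6 5c 5c 5c 5c 5c 5c.
Inner hash: sum = 140+54+54+54+54+54+54+217+193+50+15 = 939; mod 256 = 171 → ab.
Outer hash (recomputed tag): sum = 230+92+92+92+92+92+92+171 = 953; mod 256 = 185 → b9.
Recomputed tag = b9; claimed = 8b → mismatch.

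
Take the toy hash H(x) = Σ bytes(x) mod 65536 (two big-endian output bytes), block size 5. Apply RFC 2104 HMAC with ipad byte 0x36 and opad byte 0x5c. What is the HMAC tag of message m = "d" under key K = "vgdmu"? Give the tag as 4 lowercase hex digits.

01dd

Key "vgdmu" = 76 67 64 6d 75 is exactly B = 5 bytes: K' = 76 67 64 6d 75.
K' ⊕ ipad = 40 51 52 5b 43.  K' ⊕ opad = 2a 3b 38 31 29.
Inner input = (K'⊕ipad) ∥ m = 40 51 52 5b 43 ∥ 64.
Inner hash: sum = 64+81+82+91+67+100 = 485 → 01 e5.
Outer input = (K'⊕opad) ∥ inner = 2a 3b 38 31 29 ∥ 01 e5.
Outer hash (tag): sum = 42+59+56+49+41+1+229 = 477 → 01 dd.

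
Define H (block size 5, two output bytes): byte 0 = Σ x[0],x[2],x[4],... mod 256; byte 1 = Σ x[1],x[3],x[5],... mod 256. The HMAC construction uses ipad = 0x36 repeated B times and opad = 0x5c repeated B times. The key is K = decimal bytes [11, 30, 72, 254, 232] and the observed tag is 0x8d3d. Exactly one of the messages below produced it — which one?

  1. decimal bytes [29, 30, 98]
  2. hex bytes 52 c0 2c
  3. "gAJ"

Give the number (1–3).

Key decimal bytes [11, 30, 72, 254, 232] = 0b 1e 48 fe e8 is exactly B = 5 bytes: K' = 0b 1e 48 fe e8.
K' ⊕ ipad = 3d 28 7e c8 de; K' ⊕ opad = 57 42 14 a2 b4.
m1: inner = H(3d 28 7e c8 de 1d 1e 62) = b7 6f; tag = H(57 42 14 a2 b4 b7 6f) = 8e9b
m2: inner = H(3d 28 7e c8 de 52 c0 2c) = 59 6e; tag = H(57 42 14 a2 b4 59 6e) = 8d3d ← matches
m3: inner = H(3d 28 7e c8 de 67 41 4a) = da a1; tag = H(57 42 14 a2 b4 da a1) = c0be

2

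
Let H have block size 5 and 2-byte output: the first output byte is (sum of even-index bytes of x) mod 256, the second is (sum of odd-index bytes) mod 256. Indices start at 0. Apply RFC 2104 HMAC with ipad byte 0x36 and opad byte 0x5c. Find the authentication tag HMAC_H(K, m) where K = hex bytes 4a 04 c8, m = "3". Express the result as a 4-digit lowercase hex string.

a164

Key hex bytes 4a 04 c8 is 3 bytes ≤ B = 5; zero-pad to 5 bytes: K' = 4a 04 c8 00 00.
K' ⊕ ipad = 7c 32 fe 36 36.  K' ⊕ opad = 16 58 94 5c 5c.
Inner input = (K'⊕ipad) ∥ m = 7c 32 fe 36 36 ∥ 33.
Inner hash: even-index sum = 432 mod 256 = 176; odd-index sum = 155 mod 256 = 155 → b0 9b.
Outer input = (K'⊕opad) ∥ inner = 16 58 94 5c 5c ∥ b0 9b.
Outer hash (tag): even-index sum = 417 mod 256 = 161; odd-index sum = 356 mod 256 = 100 → a1 64.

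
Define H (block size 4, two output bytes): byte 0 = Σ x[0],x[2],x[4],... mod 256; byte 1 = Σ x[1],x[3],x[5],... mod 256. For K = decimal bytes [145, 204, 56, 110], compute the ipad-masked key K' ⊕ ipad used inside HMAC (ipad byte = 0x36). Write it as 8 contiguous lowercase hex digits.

a7fa0e58

Key decimal bytes [145, 204, 56, 110] = 91 cc 38 6e is exactly B = 4 bytes: K' = 91 cc 38 6e.
XOR each byte with 0x36: 91⊕36=a7, cc⊕36=fa, 38⊕36=0e, 6e⊕36=58.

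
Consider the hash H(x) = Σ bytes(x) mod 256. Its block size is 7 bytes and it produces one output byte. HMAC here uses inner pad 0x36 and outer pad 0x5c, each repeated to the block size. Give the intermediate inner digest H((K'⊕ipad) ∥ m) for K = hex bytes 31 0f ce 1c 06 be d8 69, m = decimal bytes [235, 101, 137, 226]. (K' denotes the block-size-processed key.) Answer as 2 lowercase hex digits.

18

Key hex bytes 31 0f ce 1c 06 be d8 69 is 8 bytes > B = 7, so hash it first: H(key) = 2f, then zero-pad to 7 bytes: K' = 2f 00 00 00 00 00 00.
K' ⊕ ipad = 19 36 36 36 36 36 36.
Inner input = 19 36 36 36 36 36 36 ∥ eb 65 89 e2.
Inner hash: sum = 25+54+54+54+54+54+54+235+101+137+226 = 1048; mod 256 = 24 → 18.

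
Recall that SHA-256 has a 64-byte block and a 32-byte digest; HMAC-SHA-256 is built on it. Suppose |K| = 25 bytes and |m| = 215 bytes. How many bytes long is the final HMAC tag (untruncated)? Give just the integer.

32

The tag is one SHA-256 digest: 32 bytes.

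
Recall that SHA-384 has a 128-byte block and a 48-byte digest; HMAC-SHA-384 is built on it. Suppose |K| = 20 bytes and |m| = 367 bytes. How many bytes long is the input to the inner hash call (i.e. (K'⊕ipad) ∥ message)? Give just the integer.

Key is 20 ≤ 128 bytes, zero-padded: |K'| = 128.
Inner input = (K'⊕ipad) ∥ m → 128 + 367 = 495 bytes.

495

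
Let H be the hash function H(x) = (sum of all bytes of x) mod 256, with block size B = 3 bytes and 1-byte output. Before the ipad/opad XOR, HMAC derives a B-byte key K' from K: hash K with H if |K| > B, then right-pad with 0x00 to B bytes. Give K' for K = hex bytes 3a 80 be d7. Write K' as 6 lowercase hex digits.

|K| = 4 > B = 3, so first hash the key.
H(K): sum = 58+128+190+215 = 591; mod 256 = 79 → 4f.
Zero-pad H(K) = 4f to 3 bytes: K' = 4f 00 00.

4f0000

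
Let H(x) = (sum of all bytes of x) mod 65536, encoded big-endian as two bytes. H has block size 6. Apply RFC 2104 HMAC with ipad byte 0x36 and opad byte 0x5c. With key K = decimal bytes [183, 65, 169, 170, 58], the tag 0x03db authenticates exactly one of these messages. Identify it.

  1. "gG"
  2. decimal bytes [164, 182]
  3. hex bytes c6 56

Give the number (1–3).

1

Key decimal bytes [183, 65, 169, 170, 58] = b7 41 a9 aa 3a is 5 bytes ≤ B = 6; zero-pad to 6 bytes: K' = b7 41 a9 aa 3a 00.
K' ⊕ ipad = 81 77 9f 9c 0c 36; K' ⊕ opad = eb 1d f5 f6 66 5c.
m1: inner = H(81 77 9f 9c 0c 36 67 47) = 03 23; tag = H(eb 1d f5 f6 66 5c 03 23) = 03db ← matches
m2: inner = H(81 77 9f 9c 0c 36 a4 b6) = 03 cf; tag = H(eb 1d f5 f6 66 5c 03 cf) = 0487
m3: inner = H(81 77 9f 9c 0c 36 c6 56) = 03 91; tag = H(eb 1d f5 f6 66 5c 03 91) = 0449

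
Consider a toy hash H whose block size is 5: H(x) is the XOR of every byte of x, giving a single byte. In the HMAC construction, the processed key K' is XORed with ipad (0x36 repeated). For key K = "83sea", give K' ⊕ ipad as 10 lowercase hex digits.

0e05455357

Key "83sea" = 38 33 73 65 61 is exactly B = 5 bytes: K' = 38 33 73 65 61.
XOR each byte with 0x36: 38⊕36=0e, 33⊕36=05, 73⊕36=45, 65⊕36=53, 61⊕36=57.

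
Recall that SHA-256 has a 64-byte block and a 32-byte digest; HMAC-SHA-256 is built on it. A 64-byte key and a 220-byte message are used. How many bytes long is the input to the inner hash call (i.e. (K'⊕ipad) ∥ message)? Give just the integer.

284

Key is 64 ≤ 64 bytes, zero-padded: |K'| = 64.
Inner input = (K'⊕ipad) ∥ m → 64 + 220 = 284 bytes.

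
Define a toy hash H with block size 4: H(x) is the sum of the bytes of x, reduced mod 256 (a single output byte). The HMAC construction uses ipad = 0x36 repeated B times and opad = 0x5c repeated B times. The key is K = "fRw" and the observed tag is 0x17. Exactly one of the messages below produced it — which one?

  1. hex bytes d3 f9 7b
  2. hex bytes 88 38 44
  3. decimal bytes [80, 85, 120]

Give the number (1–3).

3

Key "fRw" = 66 52 77 is 3 bytes ≤ B = 4; zero-pad to 4 bytes: K' = 66 52 77 00.
K' ⊕ ipad = 50 64 41 36; K' ⊕ opad = 3a 0e 2b 5c.
m1: inner = H(50 64 41 36 d3 f9 7b) = 72; tag = H(3a 0e 2b 5c 72) = 41
m2: inner = H(50 64 41 36 88 38 44) = 2f; tag = H(3a 0e 2b 5c 2f) = fe
m3: inner = H(50 64 41 36 50 55 78) = 48; tag = H(3a 0e 2b 5c 48) = 17 ← matches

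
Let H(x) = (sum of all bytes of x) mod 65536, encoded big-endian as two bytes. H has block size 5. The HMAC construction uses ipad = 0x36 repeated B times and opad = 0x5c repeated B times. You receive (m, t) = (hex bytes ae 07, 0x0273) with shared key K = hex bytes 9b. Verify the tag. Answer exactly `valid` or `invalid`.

Key hex bytes 9b is 1 byte ≤ B = 5; zero-pad to 5 bytes: K' = 9b 00 00 00 00.
K' ⊕ ipad = ad 36 36 36 36; K' ⊕ opad = c7 5c 5c 5c 5c.
Inner hash: sum = 173+54+54+54+54+174+7 = 570 → 02 3a.
Outer hash (recomputed tag): sum = 199+92+92+92+92+2+58 = 627 → 02 73.
Recomputed tag = 0273; claimed = 0273 → match.

valid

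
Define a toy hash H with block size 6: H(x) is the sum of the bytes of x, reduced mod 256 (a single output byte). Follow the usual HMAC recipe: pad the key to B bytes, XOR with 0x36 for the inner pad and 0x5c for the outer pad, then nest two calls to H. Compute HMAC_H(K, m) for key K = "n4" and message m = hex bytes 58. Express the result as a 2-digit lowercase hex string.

Key "n4" = 6e 34 is 2 bytes ≤ B = 6; zero-pad to 6 bytes: K' = 6e 34 00 00 00 00.
K' ⊕ ipad = 58 02 36 36 36 36.  K' ⊕ opad = 32 68 5c 5c 5c 5c.
Inner input = (K'⊕ipad) ∥ m = 58 02 36 36 36 36 ∥ 58.
Inner hash: sum = 88+2+54+54+54+54+88 = 394; mod 256 = 138 → 8a.
Outer input = (K'⊕opad) ∥ inner = 32 68 5c 5c 5c 5c ∥ 8a.
Outer hash (tag): sum = 50+104+92+92+92+92+138 = 660; mod 256 = 148 → 94.

94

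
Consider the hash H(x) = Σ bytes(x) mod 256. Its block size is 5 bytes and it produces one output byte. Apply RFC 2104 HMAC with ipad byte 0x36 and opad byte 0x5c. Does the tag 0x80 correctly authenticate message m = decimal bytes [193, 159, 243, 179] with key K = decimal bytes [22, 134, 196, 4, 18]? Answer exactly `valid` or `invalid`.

valid

Key decimal bytes [22, 134, 196, 4, 18] = 16 86 c4 04 12 is exactly B = 5 bytes: K' = 16 86 c4 04 12.
K' ⊕ ipad = 20 b0 f2 32 24; K' ⊕ opad = 4a da 98 58 4e.
Inner hash: sum = 32+176+242+50+36+193+159+243+179 = 1310; mod 256 = 30 → 1e.
Outer hash (recomputed tag): sum = 74+218+152+88+78+30 = 640; mod 256 = 128 → 80.
Recomputed tag = 80; claimed = 80 → match.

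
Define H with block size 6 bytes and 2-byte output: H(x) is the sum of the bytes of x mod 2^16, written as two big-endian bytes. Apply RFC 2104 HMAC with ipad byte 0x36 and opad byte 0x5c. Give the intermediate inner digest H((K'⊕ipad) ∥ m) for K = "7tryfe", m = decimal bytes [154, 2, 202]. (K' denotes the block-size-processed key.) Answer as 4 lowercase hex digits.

02df

Key "7tryfe" = 37 74 72 79 66 65 is exactly B = 6 bytes: K' = 37 74 72 79 66 65.
K' ⊕ ipad = 01 42 44 4f 50 53.
Inner input = 01 42 44 4f 50 53 ∥ 9a 02 ca.
Inner hash: sum = 1+66+68+79+80+83+154+2+202 = 735 → 02 df.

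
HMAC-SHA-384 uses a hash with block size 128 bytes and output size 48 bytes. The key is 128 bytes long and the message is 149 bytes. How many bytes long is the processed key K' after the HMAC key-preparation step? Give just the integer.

128

Key is 128 ≤ 128 bytes, zero-padded: |K'| = 128.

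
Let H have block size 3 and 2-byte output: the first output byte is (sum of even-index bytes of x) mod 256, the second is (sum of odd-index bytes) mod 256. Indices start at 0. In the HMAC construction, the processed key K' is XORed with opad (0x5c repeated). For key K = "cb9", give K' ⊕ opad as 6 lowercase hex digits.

Key "cb9" = 63 62 39 is exactly B = 3 bytes: K' = 63 62 39.
XOR each byte with 0x5c: 63⊕5c=3f, 62⊕5c=3e, 39⊕5c=65.

3f3e65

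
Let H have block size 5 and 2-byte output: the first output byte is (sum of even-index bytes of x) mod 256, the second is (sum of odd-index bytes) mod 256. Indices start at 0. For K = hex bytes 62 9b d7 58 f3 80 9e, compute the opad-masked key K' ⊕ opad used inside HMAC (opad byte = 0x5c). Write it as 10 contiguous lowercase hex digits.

Key hex bytes 62 9b d7 58 f3 80 9e is 7 bytes > B = 5, so hash it first: H(key) = ca 73, then zero-pad to 5 bytes: K' = ca 73 00 00 00.
XOR each byte with 0x5c: ca⊕5c=96, 73⊕5c=2f, 00⊕5c=5c, 00⊕5c=5c, 00⊕5c=5c.

962f5c5c5c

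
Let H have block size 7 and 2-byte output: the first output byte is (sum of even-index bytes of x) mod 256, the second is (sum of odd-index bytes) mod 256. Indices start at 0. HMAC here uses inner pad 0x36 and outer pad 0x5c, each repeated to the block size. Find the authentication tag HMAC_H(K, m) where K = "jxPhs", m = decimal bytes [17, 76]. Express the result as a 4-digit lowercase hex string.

Key "jxPhs" = 6a 78 50 68 73 is 5 bytes ≤ B = 7; zero-pad to 7 bytes: K' = 6a 78 50 68 73 00 00.
K' ⊕ ipad = 5c 4e 66 5e 45 36 36.  K' ⊕ opad = 36 24 0c 34 2f 5c 5c.
Inner input = (K'⊕ipad) ∥ m = 5c 4e 66 5e 45 36 36 ∥ 11 4c.
Inner hash: even-index sum = 393 mod 256 = 137; odd-index sum = 243 mod 256 = 243 → 89 f3.
Outer input = (K'⊕opad) ∥ inner = 36 24 0c 34 2f 5c 5c ∥ 89 f3.
Outer hash (tag): even-index sum = 448 mod 256 = 192; odd-index sum = 317 mod 256 = 61 → c0 3d.

c03d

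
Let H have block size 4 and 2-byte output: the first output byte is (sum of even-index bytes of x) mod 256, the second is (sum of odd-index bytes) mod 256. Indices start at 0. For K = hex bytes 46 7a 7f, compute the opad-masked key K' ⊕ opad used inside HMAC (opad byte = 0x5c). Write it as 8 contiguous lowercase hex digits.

1a26235c

Key hex bytes 46 7a 7f is 3 bytes ≤ B = 4; zero-pad to 4 bytes: K' = 46 7a 7f 00.
XOR each byte with 0x5c: 46⊕5c=1a, 7a⊕5c=26, 7f⊕5c=23, 00⊕5c=5c.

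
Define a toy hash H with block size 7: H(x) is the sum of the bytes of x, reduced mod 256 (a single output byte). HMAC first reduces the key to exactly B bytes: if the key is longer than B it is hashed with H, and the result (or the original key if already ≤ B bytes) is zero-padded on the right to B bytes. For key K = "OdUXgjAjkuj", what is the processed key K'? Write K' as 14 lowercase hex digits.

|K| = 11 > B = 7, so first hash the key.
H(K): sum = 79+100+85+88+103+106+65+106+107+117+106 = 1062; mod 256 = 38 → 26.
Zero-pad H(K) = 26 to 7 bytes: K' = 26 00 00 00 00 00 00.

26000000000000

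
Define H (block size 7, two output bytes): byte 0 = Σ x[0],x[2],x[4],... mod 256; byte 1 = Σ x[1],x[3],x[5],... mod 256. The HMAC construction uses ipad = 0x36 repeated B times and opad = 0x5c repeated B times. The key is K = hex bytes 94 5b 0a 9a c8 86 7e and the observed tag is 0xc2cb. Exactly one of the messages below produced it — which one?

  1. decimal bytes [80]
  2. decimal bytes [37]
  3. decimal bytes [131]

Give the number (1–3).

Key hex bytes 94 5b 0a 9a c8 86 7e is exactly B = 7 bytes: K' = 94 5b 0a 9a c8 86 7e.
K' ⊕ ipad = a2 6d 3c ac fe b0 48; K' ⊕ opad = c8 07 56 c6 94 da 22.
m1: inner = H(a2 6d 3c ac fe b0 48 50) = 24 19; tag = H(c8 07 56 c6 94 da 22 24 19) = edcb
m2: inner = H(a2 6d 3c ac fe b0 48 25) = 24 ee; tag = H(c8 07 56 c6 94 da 22 24 ee) = c2cb ← matches
m3: inner = H(a2 6d 3c ac fe b0 48 83) = 24 4c; tag = H(c8 07 56 c6 94 da 22 24 4c) = 20cb

2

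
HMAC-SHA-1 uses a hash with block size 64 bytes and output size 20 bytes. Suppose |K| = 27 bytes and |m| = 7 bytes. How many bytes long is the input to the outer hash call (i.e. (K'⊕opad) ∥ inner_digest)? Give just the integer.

Key is 27 ≤ 64 bytes, zero-padded: |K'| = 64.
Outer input = (K'⊕opad) ∥ H(inner) → 64 + 20 = 84 bytes.

84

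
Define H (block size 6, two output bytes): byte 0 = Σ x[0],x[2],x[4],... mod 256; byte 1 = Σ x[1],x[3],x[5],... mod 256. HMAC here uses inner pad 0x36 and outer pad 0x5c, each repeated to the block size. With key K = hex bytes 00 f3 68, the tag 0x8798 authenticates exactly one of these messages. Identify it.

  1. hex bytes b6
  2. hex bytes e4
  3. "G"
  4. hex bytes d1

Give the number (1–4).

4

Key hex bytes 00 f3 68 is 3 bytes ≤ B = 6; zero-pad to 6 bytes: K' = 00 f3 68 00 00 00.
K' ⊕ ipad = 36 c5 5e 36 36 36; K' ⊕ opad = 5c af 34 5c 5c 5c.
m1: inner = H(36 c5 5e 36 36 36 b6) = 80 31; tag = H(5c af 34 5c 5c 5c 80 31) = 6c98
m2: inner = H(36 c5 5e 36 36 36 e4) = ae 31; tag = H(5c af 34 5c 5c 5c ae 31) = 9a98
m3: inner = H(36 c5 5e 36 36 36 47) = 11 31; tag = H(5c af 34 5c 5c 5c 11 31) = fd98
m4: inner = H(36 c5 5e 36 36 36 d1) = 9b 31; tag = H(5c af 34 5c 5c 5c 9b 31) = 8798 ← matches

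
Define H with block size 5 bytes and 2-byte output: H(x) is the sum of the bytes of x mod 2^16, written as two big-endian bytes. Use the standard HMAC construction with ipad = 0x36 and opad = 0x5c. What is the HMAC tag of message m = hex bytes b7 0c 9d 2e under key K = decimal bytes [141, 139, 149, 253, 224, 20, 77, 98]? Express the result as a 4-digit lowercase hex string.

Key decimal bytes [141, 139, 149, 253, 224, 20, 77, 98] = 8d 8b 95 fd e0 14 4d 62 is 8 bytes > B = 5, so hash it first: H(key) = 04 4d, then zero-pad to 5 bytes: K' = 04 4d 00 00 00.
K' ⊕ ipad = 32 7b 36 36 36.  K' ⊕ opad = 58 11 5c 5c 5c.
Inner input = (K'⊕ipad) ∥ m = 32 7b 36 36 36 ∥ b7 0c 9d 2e.
Inner hash: sum = 50+123+54+54+54+183+12+157+46 = 733 → 02 dd.
Outer input = (K'⊕opad) ∥ inner = 58 11 5c 5c 5c ∥ 02 dd.
Outer hash (tag): sum = 88+17+92+92+92+2+221 = 604 → 02 5c.

025c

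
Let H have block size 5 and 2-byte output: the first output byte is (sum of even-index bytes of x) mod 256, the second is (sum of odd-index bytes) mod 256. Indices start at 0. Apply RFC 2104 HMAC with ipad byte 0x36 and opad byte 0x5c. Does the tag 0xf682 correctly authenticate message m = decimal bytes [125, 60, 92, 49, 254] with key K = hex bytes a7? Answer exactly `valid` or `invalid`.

Key hex bytes a7 is 1 byte ≤ B = 5; zero-pad to 5 bytes: K' = a7 00 00 00 00.
K' ⊕ ipad = 91 36 36 36 36; K' ⊕ opad = fb 5c 5c 5c 5c.
Inner hash: even-index sum = 362 mod 256 = 106; odd-index sum = 579 mod 256 = 67 → 6a 43.
Outer hash (recomputed tag): even-index sum = 502 mod 256 = 246; odd-index sum = 290 mod 256 = 34 → f6 22.
Recomputed tag = f622; claimed = f682 → mismatch.

invalid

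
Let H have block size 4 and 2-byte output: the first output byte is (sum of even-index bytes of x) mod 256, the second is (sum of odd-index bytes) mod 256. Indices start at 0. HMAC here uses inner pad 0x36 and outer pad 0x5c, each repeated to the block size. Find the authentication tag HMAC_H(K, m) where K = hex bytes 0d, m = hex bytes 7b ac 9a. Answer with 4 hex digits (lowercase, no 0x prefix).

33d0

Key hex bytes 0d is 1 byte ≤ B = 4; zero-pad to 4 bytes: K' = 0d 00 00 00.
K' ⊕ ipad = 3b 36 36 36.  K' ⊕ opad = 51 5c 5c 5c.
Inner input = (K'⊕ipad) ∥ m = 3b 36 36 36 ∥ 7b ac 9a.
Inner hash: even-index sum = 390 mod 256 = 134; odd-index sum = 280 mod 256 = 24 → 86 18.
Outer input = (K'⊕opad) ∥ inner = 51 5c 5c 5c ∥ 86 18.
Outer hash (tag): even-index sum = 307 mod 256 = 51; odd-index sum = 208 mod 256 = 208 → 33 d0.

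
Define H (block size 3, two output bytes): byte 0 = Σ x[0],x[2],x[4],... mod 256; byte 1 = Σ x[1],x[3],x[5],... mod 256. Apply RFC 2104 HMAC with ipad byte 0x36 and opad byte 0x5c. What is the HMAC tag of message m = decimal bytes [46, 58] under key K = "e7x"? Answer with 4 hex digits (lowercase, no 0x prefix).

8c46

Key "e7x" = 65 37 78 is exactly B = 3 bytes: K' = 65 37 78.
K' ⊕ ipad = 53 01 4e.  K' ⊕ opad = 39 6b 24.
Inner input = (K'⊕ipad) ∥ m = 53 01 4e ∥ 2e 3a.
Inner hash: even-index sum = 219 mod 256 = 219; odd-index sum = 47 mod 256 = 47 → db 2f.
Outer input = (K'⊕opad) ∥ inner = 39 6b 24 ∥ db 2f.
Outer hash (tag): even-index sum = 140 mod 256 = 140; odd-index sum = 326 mod 256 = 70 → 8c 46.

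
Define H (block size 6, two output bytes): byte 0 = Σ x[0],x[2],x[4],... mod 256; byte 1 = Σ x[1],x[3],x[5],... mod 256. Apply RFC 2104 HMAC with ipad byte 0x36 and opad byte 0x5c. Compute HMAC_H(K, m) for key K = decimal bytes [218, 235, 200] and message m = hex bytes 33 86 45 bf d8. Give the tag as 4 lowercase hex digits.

e6fd

Key decimal bytes [218, 235, 200] = da eb c8 is 3 bytes ≤ B = 6; zero-pad to 6 bytes: K' = da eb c8 00 00 00.
K' ⊕ ipad = ec dd fe 36 36 36.  K' ⊕ opad = 86 b7 94 5c 5c 5c.
Inner input = (K'⊕ipad) ∥ m = ec dd fe 36 36 36 ∥ 33 86 45 bf d8.
Inner hash: even-index sum = 880 mod 256 = 112; odd-index sum = 654 mod 256 = 142 → 70 8e.
Outer input = (K'⊕opad) ∥ inner = 86 b7 94 5c 5c 5c ∥ 70 8e.
Outer hash (tag): even-index sum = 486 mod 256 = 230; odd-index sum = 509 mod 256 = 253 → e6 fd.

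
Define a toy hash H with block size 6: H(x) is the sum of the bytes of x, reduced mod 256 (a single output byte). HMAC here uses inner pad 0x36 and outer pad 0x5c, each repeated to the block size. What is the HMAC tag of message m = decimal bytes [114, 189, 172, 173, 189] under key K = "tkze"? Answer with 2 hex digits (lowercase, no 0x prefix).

Key "tkze" = 74 6b 7a 65 is 4 bytes ≤ B = 6; zero-pad to 6 bytes: K' = 74 6b 7a 65 00 00.
K' ⊕ ipad = 42 5d 4c 53 36 36.  K' ⊕ opad = 28 37 26 39 5c 5c.
Inner input = (K'⊕ipad) ∥ m = 42 5d 4c 53 36 36 ∥ 72 bd ac ad bd.
Inner hash: sum = 66+93+76+83+54+54+114+189+172+173+189 = 1263; mod 256 = 239 → ef.
Outer input = (K'⊕opad) ∥ inner = 28 37 26 39 5c 5c ∥ ef.
Outer hash (tag): sum = 40+55+38+57+92+92+239 = 613; mod 256 = 101 → 65.

65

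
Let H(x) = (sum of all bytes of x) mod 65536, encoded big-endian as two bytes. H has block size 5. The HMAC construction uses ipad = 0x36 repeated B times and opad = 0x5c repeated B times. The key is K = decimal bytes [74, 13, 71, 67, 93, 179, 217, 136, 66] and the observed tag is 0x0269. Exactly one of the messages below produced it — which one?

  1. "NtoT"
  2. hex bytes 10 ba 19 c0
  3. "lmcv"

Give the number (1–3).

3

Key decimal bytes [74, 13, 71, 67, 93, 179, 217, 136, 66] = 4a 0d 47 43 5d b3 d9 88 42 is 9 bytes > B = 5, so hash it first: H(key) = 03 94, then zero-pad to 5 bytes: K' = 03 94 00 00 00.
K' ⊕ ipad = 35 a2 36 36 36; K' ⊕ opad = 5f c8 5c 5c 5c.
m1: inner = H(35 a2 36 36 36 4e 74 6f 54) = 02 fe; tag = H(5f c8 5c 5c 5c 02 fe) = 033b
m2: inner = H(35 a2 36 36 36 10 ba 19 c0) = 03 1c; tag = H(5f c8 5c 5c 5c 03 1c) = 025a
m3: inner = H(35 a2 36 36 36 6c 6d 63 76) = 03 2b; tag = H(5f c8 5c 5c 5c 03 2b) = 0269 ← matches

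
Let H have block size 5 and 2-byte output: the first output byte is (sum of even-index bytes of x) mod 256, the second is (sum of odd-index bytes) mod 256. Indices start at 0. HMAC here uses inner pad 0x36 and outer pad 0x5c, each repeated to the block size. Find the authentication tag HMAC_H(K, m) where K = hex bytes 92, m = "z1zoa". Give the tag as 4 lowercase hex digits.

Key hex bytes 92 is 1 byte ≤ B = 5; zero-pad to 5 bytes: K' = 92 00 00 00 00.
K' ⊕ ipad = a4 36 36 36 36.  K' ⊕ opad = ce 5c 5c 5c 5c.
Inner input = (K'⊕ipad) ∥ m = a4 36 36 36 36 ∥ 7a 31 7a 6f 61.
Inner hash: even-index sum = 432 mod 256 = 176; odd-index sum = 449 mod 256 = 193 → b0 c1.
Outer input = (K'⊕opad) ∥ inner = ce 5c 5c 5c 5c ∥ b0 c1.
Outer hash (tag): even-index sum = 583 mod 256 = 71; odd-index sum = 360 mod 256 = 104 → 47 68.

4768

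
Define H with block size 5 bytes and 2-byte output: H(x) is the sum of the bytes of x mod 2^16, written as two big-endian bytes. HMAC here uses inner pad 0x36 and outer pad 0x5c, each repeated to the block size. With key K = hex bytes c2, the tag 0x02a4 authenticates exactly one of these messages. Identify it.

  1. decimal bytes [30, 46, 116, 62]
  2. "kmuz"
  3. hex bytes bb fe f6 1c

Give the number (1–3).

2

Key hex bytes c2 is 1 byte ≤ B = 5; zero-pad to 5 bytes: K' = c2 00 00 00 00.
K' ⊕ ipad = f4 36 36 36 36; K' ⊕ opad = 9e 5c 5c 5c 5c.
m1: inner = H(f4 36 36 36 36 1e 2e 74 3e) = 02 ca; tag = H(9e 5c 5c 5c 5c 02 ca) = 02da
m2: inner = H(f4 36 36 36 36 6b 6d 75 7a) = 03 93; tag = H(9e 5c 5c 5c 5c 03 93) = 02a4 ← matches
m3: inner = H(f4 36 36 36 36 bb fe f6 1c) = 04 97; tag = H(9e 5c 5c 5c 5c 04 97) = 02a9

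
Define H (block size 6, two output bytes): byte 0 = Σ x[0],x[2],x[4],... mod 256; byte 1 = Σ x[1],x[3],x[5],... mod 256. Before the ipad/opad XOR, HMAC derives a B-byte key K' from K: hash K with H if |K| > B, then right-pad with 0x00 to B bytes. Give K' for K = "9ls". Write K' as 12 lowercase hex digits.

396c73000000

Key "9ls" = 39 6c 73 is 3 bytes ≤ B = 6; zero-pad to 6 bytes: K' = 39 6c 73 00 00 00.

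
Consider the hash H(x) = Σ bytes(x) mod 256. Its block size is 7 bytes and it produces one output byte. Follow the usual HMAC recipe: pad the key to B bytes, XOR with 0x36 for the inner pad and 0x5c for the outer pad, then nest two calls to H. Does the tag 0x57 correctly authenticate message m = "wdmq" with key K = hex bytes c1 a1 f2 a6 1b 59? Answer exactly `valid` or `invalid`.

Key hex bytes c1 a1 f2 a6 1b 59 is 6 bytes ≤ B = 7; zero-pad to 7 bytes: K' = c1 a1 f2 a6 1b 59 00.
K' ⊕ ipad = f7 97 c4 90 2d 6f 36; K' ⊕ opad = 9d fd ae fa 47 05 5c.
Inner hash: sum = 247+151+196+144+45+111+54+119+100+109+113 = 1389; mod 256 = 109 → 6d.
Outer hash (recomputed tag): sum = 157+253+174+250+71+5+92+109 = 1111; mod 256 = 87 → 57.
Recomputed tag = 57; claimed = 57 → match.

valid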